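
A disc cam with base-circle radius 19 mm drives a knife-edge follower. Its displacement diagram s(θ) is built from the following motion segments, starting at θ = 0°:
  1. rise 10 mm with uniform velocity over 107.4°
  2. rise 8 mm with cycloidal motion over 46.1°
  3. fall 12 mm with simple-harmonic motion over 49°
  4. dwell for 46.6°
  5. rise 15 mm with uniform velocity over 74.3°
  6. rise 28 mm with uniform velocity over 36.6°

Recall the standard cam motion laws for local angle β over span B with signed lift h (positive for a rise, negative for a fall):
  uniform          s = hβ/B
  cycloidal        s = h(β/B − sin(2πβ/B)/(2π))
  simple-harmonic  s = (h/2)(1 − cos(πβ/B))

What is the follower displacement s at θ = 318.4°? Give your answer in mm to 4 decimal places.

seg 1 [0°–107.4°] uniform, h=10: full span → s += 10 → s = 10.0000
seg 2 [107.4°–153.5°] cycloidal, h=8: full span → s += 8 → s = 18.0000
seg 3 [153.5°–202.5°] simple-harmonic, h=-12: full span → s += -12 → s = 6.0000
seg 4 [202.5°–249.1°] dwell: s stays 6.0000
seg 5 [249.1°–323.4°] uniform, h=15: θ=318.4° here. β=69.3, B=74.3. 15·69.3/74.3 = 13.9906 → s = 19.9906

19.9906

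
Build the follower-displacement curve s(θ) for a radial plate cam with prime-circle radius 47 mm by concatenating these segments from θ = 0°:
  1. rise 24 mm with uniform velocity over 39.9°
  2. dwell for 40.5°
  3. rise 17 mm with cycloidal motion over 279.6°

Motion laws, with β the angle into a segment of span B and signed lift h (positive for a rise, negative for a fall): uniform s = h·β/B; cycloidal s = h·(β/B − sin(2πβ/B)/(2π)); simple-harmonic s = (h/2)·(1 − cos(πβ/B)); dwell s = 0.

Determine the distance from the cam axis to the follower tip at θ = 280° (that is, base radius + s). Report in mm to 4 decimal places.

seg 1 [0°–39.9°] uniform, h=24: full span → s += 24 → s = 24.0000
seg 2 [39.9°–80.4°] dwell: s stays 24.0000
seg 3 [80.4°–360°] cycloidal, h=17: θ=280° here. β=199.6, B=279.6. 17·(0.7139 − sin(2π·0.7139)/(2π)) = 14.7722 → s = 38.7722
radial distance = base radius + s = 47 + 38.7722 = 85.7722

85.7722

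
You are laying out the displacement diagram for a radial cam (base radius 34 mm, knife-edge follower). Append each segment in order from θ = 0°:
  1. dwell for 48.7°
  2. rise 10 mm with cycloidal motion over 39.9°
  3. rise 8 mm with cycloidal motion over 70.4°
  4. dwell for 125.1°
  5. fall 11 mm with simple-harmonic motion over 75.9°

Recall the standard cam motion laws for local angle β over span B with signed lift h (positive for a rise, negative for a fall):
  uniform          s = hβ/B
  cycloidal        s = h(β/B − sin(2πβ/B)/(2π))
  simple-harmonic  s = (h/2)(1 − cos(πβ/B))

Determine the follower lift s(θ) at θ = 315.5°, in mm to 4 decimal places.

seg 1 [0°–48.7°] dwell: s stays 0.0000
seg 2 [48.7°–88.6°] cycloidal, h=10: full span → s += 10 → s = 10.0000
seg 3 [88.6°–159°] cycloidal, h=8: full span → s += 8 → s = 18.0000
seg 4 [159°–284.1°] dwell: s stays 18.0000
seg 5 [284.1°–360°] simple-harmonic, h=-11: θ=315.5° here. β=31.4, B=75.9. -11/2·(1 − cos(π·0.4137)) = -4.0271 → s = 13.9729

13.9729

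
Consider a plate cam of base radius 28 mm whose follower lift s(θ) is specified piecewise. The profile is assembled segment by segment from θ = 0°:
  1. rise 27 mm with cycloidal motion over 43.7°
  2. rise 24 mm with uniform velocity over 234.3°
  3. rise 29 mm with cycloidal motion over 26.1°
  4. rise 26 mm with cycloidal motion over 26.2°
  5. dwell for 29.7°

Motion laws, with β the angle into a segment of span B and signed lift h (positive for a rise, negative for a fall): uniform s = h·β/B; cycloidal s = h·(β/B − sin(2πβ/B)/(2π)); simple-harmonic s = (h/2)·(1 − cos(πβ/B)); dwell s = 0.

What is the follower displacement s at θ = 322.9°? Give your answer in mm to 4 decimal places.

seg 1 [0°–43.7°] cycloidal, h=27: full span → s += 27 → s = 27.0000
seg 2 [43.7°–278°] uniform, h=24: full span → s += 24 → s = 51.0000
seg 3 [278°–304.1°] cycloidal, h=29: full span → s += 29 → s = 80.0000
seg 4 [304.1°–330.3°] cycloidal, h=26: θ=322.9° here. β=18.8, B=26.2. 26·(0.7176 − sin(2π·0.7176)/(2π)) = 22.7088 → s = 102.7088

102.7088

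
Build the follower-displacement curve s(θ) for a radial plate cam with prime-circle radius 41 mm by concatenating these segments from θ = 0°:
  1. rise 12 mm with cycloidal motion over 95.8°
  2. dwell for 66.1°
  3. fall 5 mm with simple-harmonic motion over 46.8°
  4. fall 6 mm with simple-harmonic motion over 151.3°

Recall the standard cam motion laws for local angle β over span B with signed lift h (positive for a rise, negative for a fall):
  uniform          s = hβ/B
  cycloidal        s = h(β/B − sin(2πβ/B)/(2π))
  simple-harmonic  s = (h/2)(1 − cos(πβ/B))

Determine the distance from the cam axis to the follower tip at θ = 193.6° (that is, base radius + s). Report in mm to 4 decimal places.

seg 1 [0°–95.8°] cycloidal, h=12: full span → s += 12 → s = 12.0000
seg 2 [95.8°–161.9°] dwell: s stays 12.0000
seg 3 [161.9°–208.7°] simple-harmonic, h=-5: θ=193.6° here. β=31.7, B=46.8. -5/2·(1 − cos(π·0.6774)) = -3.8220 → s = 8.1780
radial distance = base radius + s = 41 + 8.1780 = 49.1780

49.1780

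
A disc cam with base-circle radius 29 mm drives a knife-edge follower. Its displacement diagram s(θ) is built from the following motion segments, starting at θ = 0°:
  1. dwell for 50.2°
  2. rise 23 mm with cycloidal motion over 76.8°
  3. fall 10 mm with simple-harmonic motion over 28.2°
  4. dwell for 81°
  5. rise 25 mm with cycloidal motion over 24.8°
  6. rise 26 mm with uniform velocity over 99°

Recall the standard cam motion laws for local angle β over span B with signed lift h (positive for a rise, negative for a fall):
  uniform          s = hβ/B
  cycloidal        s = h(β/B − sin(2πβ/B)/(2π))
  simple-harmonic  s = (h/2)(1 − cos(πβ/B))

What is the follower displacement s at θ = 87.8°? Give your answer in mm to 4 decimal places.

seg 1 [0°–50.2°] dwell: s stays 0.0000
seg 2 [50.2°–127°] cycloidal, h=23: θ=87.8° here. β=37.6, B=76.8. 23·(0.4896 − sin(2π·0.4896)/(2π)) = 11.0210 → s = 11.0210

11.0210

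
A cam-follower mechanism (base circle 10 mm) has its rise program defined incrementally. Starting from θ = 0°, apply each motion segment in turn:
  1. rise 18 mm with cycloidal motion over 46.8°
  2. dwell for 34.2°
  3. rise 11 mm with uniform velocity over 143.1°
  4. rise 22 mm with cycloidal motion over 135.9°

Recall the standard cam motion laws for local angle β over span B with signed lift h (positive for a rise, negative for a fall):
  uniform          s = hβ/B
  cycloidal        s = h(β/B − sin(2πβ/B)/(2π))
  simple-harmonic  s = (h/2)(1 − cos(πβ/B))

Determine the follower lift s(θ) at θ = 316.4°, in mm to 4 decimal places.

seg 1 [0°–46.8°] cycloidal, h=18: full span → s += 18 → s = 18.0000
seg 2 [46.8°–81°] dwell: s stays 18.0000
seg 3 [81°–224.1°] uniform, h=11: full span → s += 11 → s = 29.0000
seg 4 [224.1°–360°] cycloidal, h=22: θ=316.4° here. β=92.3, B=135.9. 22·(0.6792 − sin(2π·0.6792)/(2π)) = 18.1023 → s = 47.1023

47.1023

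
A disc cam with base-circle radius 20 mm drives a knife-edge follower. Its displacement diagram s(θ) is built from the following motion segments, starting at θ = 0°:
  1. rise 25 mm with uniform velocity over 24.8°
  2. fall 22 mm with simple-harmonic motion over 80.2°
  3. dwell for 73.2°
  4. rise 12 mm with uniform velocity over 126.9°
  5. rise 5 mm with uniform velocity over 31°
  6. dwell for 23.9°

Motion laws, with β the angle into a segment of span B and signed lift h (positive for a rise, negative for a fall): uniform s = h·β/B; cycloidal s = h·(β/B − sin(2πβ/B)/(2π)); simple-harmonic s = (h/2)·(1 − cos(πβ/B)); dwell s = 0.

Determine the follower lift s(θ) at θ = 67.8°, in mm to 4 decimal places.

seg 1 [0°–24.8°] uniform, h=25: full span → s += 25 → s = 25.0000
seg 2 [24.8°–105°] simple-harmonic, h=-22: θ=67.8° here. β=43, B=80.2. -22/2·(1 − cos(π·0.5362)) = -12.2469 → s = 12.7531

12.7531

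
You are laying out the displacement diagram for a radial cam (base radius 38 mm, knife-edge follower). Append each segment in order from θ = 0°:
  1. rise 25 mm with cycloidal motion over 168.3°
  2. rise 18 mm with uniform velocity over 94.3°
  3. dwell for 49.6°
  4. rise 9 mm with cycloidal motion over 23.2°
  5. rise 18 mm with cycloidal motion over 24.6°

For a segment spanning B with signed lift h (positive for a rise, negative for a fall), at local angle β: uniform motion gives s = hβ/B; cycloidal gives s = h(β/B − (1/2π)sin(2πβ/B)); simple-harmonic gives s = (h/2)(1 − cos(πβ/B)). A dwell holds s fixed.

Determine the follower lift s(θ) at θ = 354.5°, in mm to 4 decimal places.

seg 1 [0°–168.3°] cycloidal, h=25: full span → s += 25 → s = 25.0000
seg 2 [168.3°–262.6°] uniform, h=18: full span → s += 18 → s = 43.0000
seg 3 [262.6°–312.2°] dwell: s stays 43.0000
seg 4 [312.2°–335.4°] cycloidal, h=9: full span → s += 9 → s = 52.0000
seg 5 [335.4°–360°] cycloidal, h=18: θ=354.5° here. β=19.1, B=24.6. 18·(0.7764 − sin(2π·0.7764)/(2π)) = 16.8010 → s = 68.8010

68.8010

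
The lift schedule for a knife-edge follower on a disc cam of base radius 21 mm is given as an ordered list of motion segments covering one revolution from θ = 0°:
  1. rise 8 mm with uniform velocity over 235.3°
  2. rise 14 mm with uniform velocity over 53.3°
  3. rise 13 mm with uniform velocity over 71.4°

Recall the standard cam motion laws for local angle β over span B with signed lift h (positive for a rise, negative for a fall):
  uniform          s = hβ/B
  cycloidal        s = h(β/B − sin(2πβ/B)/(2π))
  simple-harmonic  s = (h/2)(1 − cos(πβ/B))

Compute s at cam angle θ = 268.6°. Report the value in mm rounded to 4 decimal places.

seg 1 [0°–235.3°] uniform, h=8: full span → s += 8 → s = 8.0000
seg 2 [235.3°–288.6°] uniform, h=14: θ=268.6° here. β=33.3, B=53.3. 14·33.3/53.3 = 8.7467 → s = 16.7467

16.7467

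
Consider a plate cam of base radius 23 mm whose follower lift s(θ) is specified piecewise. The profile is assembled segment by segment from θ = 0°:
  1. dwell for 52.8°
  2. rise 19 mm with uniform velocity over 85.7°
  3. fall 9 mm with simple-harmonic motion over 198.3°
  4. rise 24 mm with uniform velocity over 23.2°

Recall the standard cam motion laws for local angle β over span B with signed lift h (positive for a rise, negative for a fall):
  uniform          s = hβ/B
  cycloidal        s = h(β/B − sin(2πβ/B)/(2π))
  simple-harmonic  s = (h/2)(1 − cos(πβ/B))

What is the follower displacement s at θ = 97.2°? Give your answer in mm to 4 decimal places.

seg 1 [0°–52.8°] dwell: s stays 0.0000
seg 2 [52.8°–138.5°] uniform, h=19: θ=97.2° here. β=44.4, B=85.7. 19·44.4/85.7 = 9.8436 → s = 9.8436

9.8436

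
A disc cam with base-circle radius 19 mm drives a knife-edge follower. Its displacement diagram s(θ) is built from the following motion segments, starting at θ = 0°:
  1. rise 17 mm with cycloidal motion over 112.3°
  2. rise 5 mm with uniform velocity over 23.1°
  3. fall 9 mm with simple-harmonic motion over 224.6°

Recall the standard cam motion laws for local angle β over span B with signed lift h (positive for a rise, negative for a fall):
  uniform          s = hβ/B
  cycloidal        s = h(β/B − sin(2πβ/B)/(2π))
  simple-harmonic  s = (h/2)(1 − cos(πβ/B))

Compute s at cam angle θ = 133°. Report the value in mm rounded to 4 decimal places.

seg 1 [0°–112.3°] cycloidal, h=17: full span → s += 17 → s = 17.0000
seg 2 [112.3°–135.4°] uniform, h=5: θ=133° here. β=20.7, B=23.1. 5·20.7/23.1 = 4.4805 → s = 21.4805

21.4805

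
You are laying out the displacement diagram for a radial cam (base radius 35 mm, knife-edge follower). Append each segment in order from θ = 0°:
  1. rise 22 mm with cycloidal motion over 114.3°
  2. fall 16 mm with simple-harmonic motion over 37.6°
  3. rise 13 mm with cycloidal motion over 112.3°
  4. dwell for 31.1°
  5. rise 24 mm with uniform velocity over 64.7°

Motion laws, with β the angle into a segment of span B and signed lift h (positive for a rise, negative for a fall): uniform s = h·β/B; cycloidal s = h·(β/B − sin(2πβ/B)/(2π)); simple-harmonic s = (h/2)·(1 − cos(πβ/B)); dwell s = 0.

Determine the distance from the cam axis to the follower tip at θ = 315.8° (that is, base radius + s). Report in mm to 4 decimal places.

seg 1 [0°–114.3°] cycloidal, h=22: full span → s += 22 → s = 22.0000
seg 2 [114.3°–151.9°] simple-harmonic, h=-16: full span → s += -16 → s = 6.0000
seg 3 [151.9°–264.2°] cycloidal, h=13: full span → s += 13 → s = 19.0000
seg 4 [264.2°–295.3°] dwell: s stays 19.0000
seg 5 [295.3°–360°] uniform, h=24: θ=315.8° here. β=20.5, B=64.7. 24·20.5/64.7 = 7.6043 → s = 26.6043
radial distance = base radius + s = 35 + 26.6043 = 61.6043

61.6043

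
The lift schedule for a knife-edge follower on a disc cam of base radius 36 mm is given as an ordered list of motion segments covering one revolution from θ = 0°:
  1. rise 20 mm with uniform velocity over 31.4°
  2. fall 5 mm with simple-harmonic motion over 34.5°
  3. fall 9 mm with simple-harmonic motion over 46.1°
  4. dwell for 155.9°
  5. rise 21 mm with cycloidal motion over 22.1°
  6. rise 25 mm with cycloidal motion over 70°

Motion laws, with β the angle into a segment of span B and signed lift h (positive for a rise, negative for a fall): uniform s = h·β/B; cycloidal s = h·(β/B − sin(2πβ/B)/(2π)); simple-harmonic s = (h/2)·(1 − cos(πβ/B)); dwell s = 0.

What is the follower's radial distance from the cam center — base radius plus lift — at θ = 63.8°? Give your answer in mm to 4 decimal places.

seg 1 [0°–31.4°] uniform, h=20: full span → s += 20 → s = 20.0000
seg 2 [31.4°–65.9°] simple-harmonic, h=-5: θ=63.8° here. β=32.4, B=34.5. -5/2·(1 − cos(π·0.9391)) = -4.9544 → s = 15.0456
radial distance = base radius + s = 36 + 15.0456 = 51.0456

51.0456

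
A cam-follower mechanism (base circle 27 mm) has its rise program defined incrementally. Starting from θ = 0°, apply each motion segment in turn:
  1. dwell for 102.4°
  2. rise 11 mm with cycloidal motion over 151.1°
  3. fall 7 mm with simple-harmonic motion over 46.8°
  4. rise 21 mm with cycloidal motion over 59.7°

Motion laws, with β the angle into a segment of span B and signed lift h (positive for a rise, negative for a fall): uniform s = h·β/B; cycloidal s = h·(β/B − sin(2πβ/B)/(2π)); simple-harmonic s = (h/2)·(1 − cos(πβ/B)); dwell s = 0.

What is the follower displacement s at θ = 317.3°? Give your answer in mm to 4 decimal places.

seg 1 [0°–102.4°] dwell: s stays 0.0000
seg 2 [102.4°–253.5°] cycloidal, h=11: full span → s += 11 → s = 11.0000
seg 3 [253.5°–300.3°] simple-harmonic, h=-7: full span → s += -7 → s = 4.0000
seg 4 [300.3°–360°] cycloidal, h=21: θ=317.3° here. β=17, B=59.7. 21·(0.2848 − sin(2π·0.2848)/(2π)) = 2.7170 → s = 6.7170

6.7170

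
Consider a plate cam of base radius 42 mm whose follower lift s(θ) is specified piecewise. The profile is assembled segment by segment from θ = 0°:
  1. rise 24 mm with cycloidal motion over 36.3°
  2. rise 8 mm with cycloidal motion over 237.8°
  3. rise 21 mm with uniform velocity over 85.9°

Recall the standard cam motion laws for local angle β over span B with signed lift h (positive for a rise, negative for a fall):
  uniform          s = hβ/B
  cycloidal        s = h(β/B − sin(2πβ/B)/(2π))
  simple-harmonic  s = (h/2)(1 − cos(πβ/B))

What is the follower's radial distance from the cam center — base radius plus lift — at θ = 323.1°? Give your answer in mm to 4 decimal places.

seg 1 [0°–36.3°] cycloidal, h=24: full span → s += 24 → s = 24.0000
seg 2 [36.3°–274.1°] cycloidal, h=8: full span → s += 8 → s = 32.0000
seg 3 [274.1°–360°] uniform, h=21: θ=323.1° here. β=49, B=85.9. 21·49/85.9 = 11.9790 → s = 43.9790
radial distance = base radius + s = 42 + 43.9790 = 85.9790

85.9790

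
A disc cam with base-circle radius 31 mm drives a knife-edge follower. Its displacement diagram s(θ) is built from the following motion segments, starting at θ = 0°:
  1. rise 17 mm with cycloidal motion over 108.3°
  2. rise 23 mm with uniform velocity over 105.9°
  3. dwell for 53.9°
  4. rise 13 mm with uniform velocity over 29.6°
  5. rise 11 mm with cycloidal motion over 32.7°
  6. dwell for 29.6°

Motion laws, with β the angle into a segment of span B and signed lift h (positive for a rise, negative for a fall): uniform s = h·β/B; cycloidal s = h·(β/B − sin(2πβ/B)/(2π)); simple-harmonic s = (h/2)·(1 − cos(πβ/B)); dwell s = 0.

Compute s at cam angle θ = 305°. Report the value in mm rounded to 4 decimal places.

seg 1 [0°–108.3°] cycloidal, h=17: full span → s += 17 → s = 17.0000
seg 2 [108.3°–214.2°] uniform, h=23: full span → s += 23 → s = 40.0000
seg 3 [214.2°–268.1°] dwell: s stays 40.0000
seg 4 [268.1°–297.7°] uniform, h=13: full span → s += 13 → s = 53.0000
seg 5 [297.7°–330.4°] cycloidal, h=11: θ=305° here. β=7.3, B=32.7. 11·(0.2232 − sin(2π·0.2232)/(2π)) = 0.7296 → s = 53.7296

53.7296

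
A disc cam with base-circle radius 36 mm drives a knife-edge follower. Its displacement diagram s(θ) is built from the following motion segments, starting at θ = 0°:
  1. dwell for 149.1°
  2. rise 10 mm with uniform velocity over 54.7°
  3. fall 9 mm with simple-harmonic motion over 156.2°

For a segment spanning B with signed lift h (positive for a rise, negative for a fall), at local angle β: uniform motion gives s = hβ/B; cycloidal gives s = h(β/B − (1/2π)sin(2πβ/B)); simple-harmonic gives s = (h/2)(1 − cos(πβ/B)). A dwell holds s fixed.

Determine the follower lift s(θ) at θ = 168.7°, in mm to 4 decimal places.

seg 1 [0°–149.1°] dwell: s stays 0.0000
seg 2 [149.1°–203.8°] uniform, h=10: θ=168.7° here. β=19.6, B=54.7. 10·19.6/54.7 = 3.5832 → s = 3.5832

3.5832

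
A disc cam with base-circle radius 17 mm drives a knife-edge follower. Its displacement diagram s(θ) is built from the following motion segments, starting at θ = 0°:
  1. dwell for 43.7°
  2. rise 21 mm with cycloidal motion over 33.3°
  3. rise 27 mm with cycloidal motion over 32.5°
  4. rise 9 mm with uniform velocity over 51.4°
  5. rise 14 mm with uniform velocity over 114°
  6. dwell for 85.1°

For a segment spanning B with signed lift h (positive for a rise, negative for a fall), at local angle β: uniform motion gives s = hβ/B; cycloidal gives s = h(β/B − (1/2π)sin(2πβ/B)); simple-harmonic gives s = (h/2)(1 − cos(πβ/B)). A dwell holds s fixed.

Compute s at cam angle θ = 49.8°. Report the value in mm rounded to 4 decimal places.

seg 1 [0°–43.7°] dwell: s stays 0.0000
seg 2 [43.7°–77°] cycloidal, h=21: θ=49.8° here. β=6.1, B=33.3. 21·(0.1832 − sin(2π·0.1832)/(2π)) = 0.7948 → s = 0.7948

0.7948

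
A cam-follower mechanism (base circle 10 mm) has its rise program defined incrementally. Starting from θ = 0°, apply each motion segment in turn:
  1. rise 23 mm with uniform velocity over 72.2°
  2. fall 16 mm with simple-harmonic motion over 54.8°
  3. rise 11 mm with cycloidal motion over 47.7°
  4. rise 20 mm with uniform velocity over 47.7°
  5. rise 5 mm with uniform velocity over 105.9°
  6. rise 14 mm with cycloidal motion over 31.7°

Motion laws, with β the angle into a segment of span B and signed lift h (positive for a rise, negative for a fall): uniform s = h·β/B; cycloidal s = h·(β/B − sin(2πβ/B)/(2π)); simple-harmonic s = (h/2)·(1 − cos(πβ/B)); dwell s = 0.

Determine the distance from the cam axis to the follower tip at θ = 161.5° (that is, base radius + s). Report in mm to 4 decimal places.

seg 1 [0°–72.2°] uniform, h=23: full span → s += 23 → s = 23.0000
seg 2 [72.2°–127°] simple-harmonic, h=-16: full span → s += -16 → s = 7.0000
seg 3 [127°–174.7°] cycloidal, h=11: θ=161.5° here. β=34.5, B=47.7. 11·(0.7233 − sin(2π·0.7233)/(2π)) = 9.6820 → s = 16.6820
radial distance = base radius + s = 10 + 16.6820 = 26.6820

26.6820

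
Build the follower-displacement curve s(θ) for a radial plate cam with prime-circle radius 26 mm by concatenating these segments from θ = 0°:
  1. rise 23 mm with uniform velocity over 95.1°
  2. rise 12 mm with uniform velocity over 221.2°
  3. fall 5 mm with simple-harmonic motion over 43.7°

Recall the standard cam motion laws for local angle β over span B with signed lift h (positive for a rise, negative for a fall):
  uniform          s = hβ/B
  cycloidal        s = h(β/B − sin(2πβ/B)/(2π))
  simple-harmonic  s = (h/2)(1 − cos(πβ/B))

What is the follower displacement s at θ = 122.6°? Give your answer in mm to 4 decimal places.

seg 1 [0°–95.1°] uniform, h=23: full span → s += 23 → s = 23.0000
seg 2 [95.1°–316.3°] uniform, h=12: θ=122.6° here. β=27.5, B=221.2. 12·27.5/221.2 = 1.4919 → s = 24.4919

24.4919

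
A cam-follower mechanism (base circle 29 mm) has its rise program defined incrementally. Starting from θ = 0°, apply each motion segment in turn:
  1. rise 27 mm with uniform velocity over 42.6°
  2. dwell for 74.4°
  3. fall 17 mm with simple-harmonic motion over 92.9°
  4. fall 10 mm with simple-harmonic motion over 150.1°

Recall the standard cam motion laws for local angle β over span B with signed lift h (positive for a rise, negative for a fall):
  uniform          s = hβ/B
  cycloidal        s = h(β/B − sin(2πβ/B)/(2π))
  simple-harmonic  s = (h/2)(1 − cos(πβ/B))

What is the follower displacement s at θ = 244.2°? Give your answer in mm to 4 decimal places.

seg 1 [0°–42.6°] uniform, h=27: full span → s += 27 → s = 27.0000
seg 2 [42.6°–117°] dwell: s stays 27.0000
seg 3 [117°–209.9°] simple-harmonic, h=-17: full span → s += -17 → s = 10.0000
seg 4 [209.9°–360°] simple-harmonic, h=-10: θ=244.2° here. β=34.3, B=150.1. -10/2·(1 − cos(π·0.2285)) = -1.2341 → s = 8.7659

8.7659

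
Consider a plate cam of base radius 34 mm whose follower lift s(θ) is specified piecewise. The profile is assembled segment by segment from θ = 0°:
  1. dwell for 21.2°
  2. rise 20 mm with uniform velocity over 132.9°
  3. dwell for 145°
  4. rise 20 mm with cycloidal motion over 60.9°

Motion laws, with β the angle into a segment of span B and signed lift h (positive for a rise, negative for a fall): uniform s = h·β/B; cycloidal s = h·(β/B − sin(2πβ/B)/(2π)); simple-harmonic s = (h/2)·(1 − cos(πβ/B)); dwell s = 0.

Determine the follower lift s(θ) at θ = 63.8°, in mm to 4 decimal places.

seg 1 [0°–21.2°] dwell: s stays 0.0000
seg 2 [21.2°–154.1°] uniform, h=20: θ=63.8° here. β=42.6, B=132.9. 20·42.6/132.9 = 6.4108 → s = 6.4108

6.4108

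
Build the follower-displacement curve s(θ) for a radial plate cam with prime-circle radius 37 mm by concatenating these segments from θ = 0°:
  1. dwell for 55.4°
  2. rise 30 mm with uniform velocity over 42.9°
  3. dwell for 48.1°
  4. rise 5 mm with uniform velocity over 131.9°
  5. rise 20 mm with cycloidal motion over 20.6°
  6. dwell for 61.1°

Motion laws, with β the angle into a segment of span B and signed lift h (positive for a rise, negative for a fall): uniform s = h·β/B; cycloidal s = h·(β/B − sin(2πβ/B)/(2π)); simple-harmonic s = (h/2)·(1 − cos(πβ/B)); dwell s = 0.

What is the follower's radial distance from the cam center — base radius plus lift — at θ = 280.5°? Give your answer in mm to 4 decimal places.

seg 1 [0°–55.4°] dwell: s stays 0.0000
seg 2 [55.4°–98.3°] uniform, h=30: full span → s += 30 → s = 30.0000
seg 3 [98.3°–146.4°] dwell: s stays 30.0000
seg 4 [146.4°–278.3°] uniform, h=5: full span → s += 5 → s = 35.0000
seg 5 [278.3°–298.9°] cycloidal, h=20: θ=280.5° here. β=2.2, B=20.6. 20·(0.1068 − sin(2π·0.1068)/(2π)) = 0.1567 → s = 35.1567
radial distance = base radius + s = 37 + 35.1567 = 72.1567

72.1567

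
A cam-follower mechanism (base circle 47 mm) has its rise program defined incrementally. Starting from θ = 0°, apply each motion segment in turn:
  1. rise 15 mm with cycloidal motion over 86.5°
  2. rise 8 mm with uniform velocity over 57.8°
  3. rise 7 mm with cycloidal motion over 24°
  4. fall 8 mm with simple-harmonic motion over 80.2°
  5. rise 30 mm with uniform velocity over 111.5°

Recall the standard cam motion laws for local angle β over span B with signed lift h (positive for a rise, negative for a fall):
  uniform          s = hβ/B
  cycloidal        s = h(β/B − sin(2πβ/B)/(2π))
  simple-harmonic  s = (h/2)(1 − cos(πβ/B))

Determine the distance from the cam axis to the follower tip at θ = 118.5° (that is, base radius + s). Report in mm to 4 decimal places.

seg 1 [0°–86.5°] cycloidal, h=15: full span → s += 15 → s = 15.0000
seg 2 [86.5°–144.3°] uniform, h=8: θ=118.5° here. β=32, B=57.8. 8·32/57.8 = 4.4291 → s = 19.4291
radial distance = base radius + s = 47 + 19.4291 = 66.4291

66.4291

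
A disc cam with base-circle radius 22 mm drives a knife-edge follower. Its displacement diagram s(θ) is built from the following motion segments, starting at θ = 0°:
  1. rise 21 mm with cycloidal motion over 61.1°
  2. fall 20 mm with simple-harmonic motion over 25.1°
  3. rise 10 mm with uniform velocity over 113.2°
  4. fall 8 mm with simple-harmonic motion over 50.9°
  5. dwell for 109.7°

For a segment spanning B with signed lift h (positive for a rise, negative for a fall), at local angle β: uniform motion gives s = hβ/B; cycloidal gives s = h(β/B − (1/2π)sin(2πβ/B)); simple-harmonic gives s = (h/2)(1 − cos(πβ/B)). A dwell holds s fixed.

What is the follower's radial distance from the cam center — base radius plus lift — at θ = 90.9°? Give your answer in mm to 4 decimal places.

seg 1 [0°–61.1°] cycloidal, h=21: full span → s += 21 → s = 21.0000
seg 2 [61.1°–86.2°] simple-harmonic, h=-20: full span → s += -20 → s = 1.0000
seg 3 [86.2°–199.4°] uniform, h=10: θ=90.9° here. β=4.7, B=113.2. 10·4.7/113.2 = 0.4152 → s = 1.4152
radial distance = base radius + s = 22 + 1.4152 = 23.4152

23.4152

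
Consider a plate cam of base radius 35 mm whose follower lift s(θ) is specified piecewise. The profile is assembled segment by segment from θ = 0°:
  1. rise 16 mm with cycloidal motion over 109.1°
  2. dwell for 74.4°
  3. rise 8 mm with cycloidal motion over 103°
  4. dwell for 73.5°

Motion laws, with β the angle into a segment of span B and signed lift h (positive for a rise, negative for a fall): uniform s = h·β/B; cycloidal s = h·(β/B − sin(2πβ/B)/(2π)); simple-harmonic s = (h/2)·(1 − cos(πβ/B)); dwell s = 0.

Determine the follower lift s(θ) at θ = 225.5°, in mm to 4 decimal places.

seg 1 [0°–109.1°] cycloidal, h=16: full span → s += 16 → s = 16.0000
seg 2 [109.1°–183.5°] dwell: s stays 16.0000
seg 3 [183.5°–286.5°] cycloidal, h=8: θ=225.5° here. β=42, B=103. 8·(0.4078 − sin(2π·0.4078)/(2π)) = 2.5649 → s = 18.5649

18.5649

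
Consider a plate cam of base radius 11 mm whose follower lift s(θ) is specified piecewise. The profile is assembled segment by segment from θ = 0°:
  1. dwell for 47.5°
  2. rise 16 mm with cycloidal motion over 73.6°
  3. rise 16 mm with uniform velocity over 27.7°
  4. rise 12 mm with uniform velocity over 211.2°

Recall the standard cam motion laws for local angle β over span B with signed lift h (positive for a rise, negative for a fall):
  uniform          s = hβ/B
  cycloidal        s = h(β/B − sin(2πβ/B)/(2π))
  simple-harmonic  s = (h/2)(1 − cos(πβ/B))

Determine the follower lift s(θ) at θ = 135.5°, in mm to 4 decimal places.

seg 1 [0°–47.5°] dwell: s stays 0.0000
seg 2 [47.5°–121.1°] cycloidal, h=16: full span → s += 16 → s = 16.0000
seg 3 [121.1°–148.8°] uniform, h=16: θ=135.5° here. β=14.4, B=27.7. 16·14.4/27.7 = 8.3177 → s = 24.3177

24.3177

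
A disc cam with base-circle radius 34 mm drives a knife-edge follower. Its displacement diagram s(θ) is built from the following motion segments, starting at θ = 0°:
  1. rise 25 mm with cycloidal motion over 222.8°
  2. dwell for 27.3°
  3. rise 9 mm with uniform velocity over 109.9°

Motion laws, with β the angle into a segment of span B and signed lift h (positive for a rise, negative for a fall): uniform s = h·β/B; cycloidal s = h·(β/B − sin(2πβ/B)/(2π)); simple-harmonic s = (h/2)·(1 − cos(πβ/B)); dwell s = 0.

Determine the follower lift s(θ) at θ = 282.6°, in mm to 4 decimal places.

seg 1 [0°–222.8°] cycloidal, h=25: full span → s += 25 → s = 25.0000
seg 2 [222.8°–250.1°] dwell: s stays 25.0000
seg 3 [250.1°–360°] uniform, h=9: θ=282.6° here. β=32.5, B=109.9. 9·32.5/109.9 = 2.6615 → s = 27.6615

27.6615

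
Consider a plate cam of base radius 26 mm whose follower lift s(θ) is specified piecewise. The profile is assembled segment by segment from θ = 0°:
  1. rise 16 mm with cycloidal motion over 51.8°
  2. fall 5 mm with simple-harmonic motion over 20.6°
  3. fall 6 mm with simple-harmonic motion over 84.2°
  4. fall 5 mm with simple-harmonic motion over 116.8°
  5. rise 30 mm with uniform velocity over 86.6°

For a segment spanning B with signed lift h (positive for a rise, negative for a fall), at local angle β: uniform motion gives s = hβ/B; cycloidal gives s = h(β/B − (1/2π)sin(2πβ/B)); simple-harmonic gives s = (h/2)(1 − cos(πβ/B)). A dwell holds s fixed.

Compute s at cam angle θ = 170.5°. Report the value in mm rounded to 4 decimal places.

seg 1 [0°–51.8°] cycloidal, h=16: full span → s += 16 → s = 16.0000
seg 2 [51.8°–72.4°] simple-harmonic, h=-5: full span → s += -5 → s = 11.0000
seg 3 [72.4°–156.6°] simple-harmonic, h=-6: full span → s += -6 → s = 5.0000
seg 4 [156.6°–273.4°] simple-harmonic, h=-5: θ=170.5° here. β=13.9, B=116.8. -5/2·(1 − cos(π·0.1190)) = -0.1727 → s = 4.8273

4.8273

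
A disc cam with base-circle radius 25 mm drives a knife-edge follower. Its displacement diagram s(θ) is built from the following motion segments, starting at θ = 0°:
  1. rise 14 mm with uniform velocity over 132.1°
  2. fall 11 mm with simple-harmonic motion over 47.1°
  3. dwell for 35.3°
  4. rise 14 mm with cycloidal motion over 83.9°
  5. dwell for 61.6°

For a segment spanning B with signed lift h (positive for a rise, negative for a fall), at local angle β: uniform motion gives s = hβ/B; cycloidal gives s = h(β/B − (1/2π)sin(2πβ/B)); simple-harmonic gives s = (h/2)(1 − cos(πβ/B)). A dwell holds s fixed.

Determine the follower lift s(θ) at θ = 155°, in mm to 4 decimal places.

seg 1 [0°–132.1°] uniform, h=14: full span → s += 14 → s = 14.0000
seg 2 [132.1°–179.2°] simple-harmonic, h=-11: θ=155° here. β=22.9, B=47.1. -11/2·(1 − cos(π·0.4862)) = -5.2616 → s = 8.7384

8.7384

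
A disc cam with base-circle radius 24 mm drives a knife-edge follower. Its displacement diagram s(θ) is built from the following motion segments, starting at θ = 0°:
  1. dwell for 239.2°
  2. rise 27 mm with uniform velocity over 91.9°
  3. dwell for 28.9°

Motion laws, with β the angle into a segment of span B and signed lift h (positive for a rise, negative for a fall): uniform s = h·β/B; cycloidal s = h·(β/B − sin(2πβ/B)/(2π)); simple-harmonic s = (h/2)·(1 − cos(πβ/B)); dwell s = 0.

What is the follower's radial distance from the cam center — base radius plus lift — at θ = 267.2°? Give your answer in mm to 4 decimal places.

seg 1 [0°–239.2°] dwell: s stays 0.0000
seg 2 [239.2°–331.1°] uniform, h=27: θ=267.2° here. β=28, B=91.9. 27·28/91.9 = 8.2263 → s = 8.2263
radial distance = base radius + s = 24 + 8.2263 = 32.2263

32.2263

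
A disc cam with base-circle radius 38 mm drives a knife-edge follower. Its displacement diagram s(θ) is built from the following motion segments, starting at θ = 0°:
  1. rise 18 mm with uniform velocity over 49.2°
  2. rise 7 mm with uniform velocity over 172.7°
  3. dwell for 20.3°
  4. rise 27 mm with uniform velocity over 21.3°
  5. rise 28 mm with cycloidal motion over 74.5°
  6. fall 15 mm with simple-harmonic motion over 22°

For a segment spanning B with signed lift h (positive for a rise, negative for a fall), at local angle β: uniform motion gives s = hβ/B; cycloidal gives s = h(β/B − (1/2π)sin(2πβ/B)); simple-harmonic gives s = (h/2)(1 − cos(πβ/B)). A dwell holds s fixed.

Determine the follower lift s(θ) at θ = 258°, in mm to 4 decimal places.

seg 1 [0°–49.2°] uniform, h=18: full span → s += 18 → s = 18.0000
seg 2 [49.2°–221.9°] uniform, h=7: full span → s += 7 → s = 25.0000
seg 3 [221.9°–242.2°] dwell: s stays 25.0000
seg 4 [242.2°–263.5°] uniform, h=27: θ=258° here. β=15.8, B=21.3. 27·15.8/21.3 = 20.0282 → s = 45.0282

45.0282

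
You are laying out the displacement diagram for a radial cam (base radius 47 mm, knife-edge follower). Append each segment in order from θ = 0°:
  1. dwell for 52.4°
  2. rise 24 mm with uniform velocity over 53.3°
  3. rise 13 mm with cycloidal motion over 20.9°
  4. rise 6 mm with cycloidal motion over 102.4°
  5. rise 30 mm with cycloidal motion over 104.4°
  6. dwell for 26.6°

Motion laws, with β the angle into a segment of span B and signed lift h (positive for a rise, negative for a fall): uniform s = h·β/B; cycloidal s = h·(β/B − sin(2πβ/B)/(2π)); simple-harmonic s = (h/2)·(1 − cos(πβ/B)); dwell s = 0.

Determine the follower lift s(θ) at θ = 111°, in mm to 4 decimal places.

seg 1 [0°–52.4°] dwell: s stays 0.0000
seg 2 [52.4°–105.7°] uniform, h=24: full span → s += 24 → s = 24.0000
seg 3 [105.7°–126.6°] cycloidal, h=13: θ=111° here. β=5.3, B=20.9. 13·(0.2536 − sin(2π·0.2536)/(2π)) = 1.2282 → s = 25.2282

25.2282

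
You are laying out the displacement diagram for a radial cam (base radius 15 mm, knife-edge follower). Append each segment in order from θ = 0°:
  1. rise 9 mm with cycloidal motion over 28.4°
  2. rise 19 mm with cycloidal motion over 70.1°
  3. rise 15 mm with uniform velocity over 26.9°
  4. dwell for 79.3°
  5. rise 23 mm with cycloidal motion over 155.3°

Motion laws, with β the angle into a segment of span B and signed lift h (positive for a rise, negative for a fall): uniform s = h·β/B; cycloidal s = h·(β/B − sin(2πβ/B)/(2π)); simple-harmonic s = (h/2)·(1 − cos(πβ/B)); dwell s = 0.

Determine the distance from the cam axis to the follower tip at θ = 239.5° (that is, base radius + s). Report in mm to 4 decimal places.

seg 1 [0°–28.4°] cycloidal, h=9: full span → s += 9 → s = 9.0000
seg 2 [28.4°–98.5°] cycloidal, h=19: full span → s += 19 → s = 28.0000
seg 3 [98.5°–125.4°] uniform, h=15: full span → s += 15 → s = 43.0000
seg 4 [125.4°–204.7°] dwell: s stays 43.0000
seg 5 [204.7°–360°] cycloidal, h=23: θ=239.5° here. β=34.8, B=155.3. 23·(0.2241 − sin(2π·0.2241)/(2π)) = 1.5418 → s = 44.5418
radial distance = base radius + s = 15 + 44.5418 = 59.5418

59.5418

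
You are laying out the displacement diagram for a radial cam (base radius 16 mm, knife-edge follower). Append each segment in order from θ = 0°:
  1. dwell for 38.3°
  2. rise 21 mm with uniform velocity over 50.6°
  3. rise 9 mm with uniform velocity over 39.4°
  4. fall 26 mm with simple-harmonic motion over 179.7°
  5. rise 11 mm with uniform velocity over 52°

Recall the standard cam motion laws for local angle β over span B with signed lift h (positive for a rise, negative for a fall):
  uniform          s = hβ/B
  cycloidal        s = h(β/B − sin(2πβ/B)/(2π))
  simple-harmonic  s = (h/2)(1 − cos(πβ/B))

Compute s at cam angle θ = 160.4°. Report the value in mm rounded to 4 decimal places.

seg 1 [0°–38.3°] dwell: s stays 0.0000
seg 2 [38.3°–88.9°] uniform, h=21: full span → s += 21 → s = 21.0000
seg 3 [88.9°–128.3°] uniform, h=9: full span → s += 9 → s = 30.0000
seg 4 [128.3°–308°] simple-harmonic, h=-26: θ=160.4° here. β=32.1, B=179.7. -26/2·(1 − cos(π·0.1786)) = -1.9939 → s = 28.0061

28.0061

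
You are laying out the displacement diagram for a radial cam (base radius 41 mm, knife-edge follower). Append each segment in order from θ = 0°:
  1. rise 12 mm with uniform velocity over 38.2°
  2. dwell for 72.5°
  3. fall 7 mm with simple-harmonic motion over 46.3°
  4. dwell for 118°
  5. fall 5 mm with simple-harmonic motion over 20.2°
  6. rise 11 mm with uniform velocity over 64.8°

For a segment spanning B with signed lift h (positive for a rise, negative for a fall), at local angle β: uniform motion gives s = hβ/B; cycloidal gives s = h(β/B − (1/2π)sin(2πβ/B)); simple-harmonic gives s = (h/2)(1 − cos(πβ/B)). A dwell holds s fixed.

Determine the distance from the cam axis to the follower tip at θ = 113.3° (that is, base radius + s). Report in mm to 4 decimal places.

seg 1 [0°–38.2°] uniform, h=12: full span → s += 12 → s = 12.0000
seg 2 [38.2°–110.7°] dwell: s stays 12.0000
seg 3 [110.7°–157°] simple-harmonic, h=-7: θ=113.3° here. β=2.6, B=46.3. -7/2·(1 − cos(π·0.0562)) = -0.0543 → s = 11.9457
radial distance = base radius + s = 41 + 11.9457 = 52.9457

52.9457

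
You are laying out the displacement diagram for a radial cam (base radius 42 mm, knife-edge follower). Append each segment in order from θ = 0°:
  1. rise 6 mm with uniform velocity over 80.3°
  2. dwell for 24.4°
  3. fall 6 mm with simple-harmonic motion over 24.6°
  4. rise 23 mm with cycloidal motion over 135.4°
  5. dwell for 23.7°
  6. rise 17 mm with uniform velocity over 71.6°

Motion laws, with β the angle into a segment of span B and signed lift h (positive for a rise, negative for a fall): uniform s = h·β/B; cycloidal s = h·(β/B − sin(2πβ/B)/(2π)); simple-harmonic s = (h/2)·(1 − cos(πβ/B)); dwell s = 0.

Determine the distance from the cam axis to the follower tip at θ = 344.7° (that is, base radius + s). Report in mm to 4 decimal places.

seg 1 [0°–80.3°] uniform, h=6: full span → s += 6 → s = 6.0000
seg 2 [80.3°–104.7°] dwell: s stays 6.0000
seg 3 [104.7°–129.3°] simple-harmonic, h=-6: full span → s += -6 → s = 0.0000
seg 4 [129.3°–264.7°] cycloidal, h=23: full span → s += 23 → s = 23.0000
seg 5 [264.7°–288.4°] dwell: s stays 23.0000
seg 6 [288.4°–360°] uniform, h=17: θ=344.7° here. β=56.3, B=71.6. 17·56.3/71.6 = 13.3673 → s = 36.3673
radial distance = base radius + s = 42 + 36.3673 = 78.3673

78.3673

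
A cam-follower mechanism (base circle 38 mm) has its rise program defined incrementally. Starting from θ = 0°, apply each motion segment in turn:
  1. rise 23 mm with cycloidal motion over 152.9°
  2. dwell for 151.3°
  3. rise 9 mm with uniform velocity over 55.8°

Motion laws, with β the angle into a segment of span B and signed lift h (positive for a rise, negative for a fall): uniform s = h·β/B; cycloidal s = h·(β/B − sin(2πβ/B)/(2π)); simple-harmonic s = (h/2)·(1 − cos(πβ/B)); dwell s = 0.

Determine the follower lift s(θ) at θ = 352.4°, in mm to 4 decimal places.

seg 1 [0°–152.9°] cycloidal, h=23: full span → s += 23 → s = 23.0000
seg 2 [152.9°–304.2°] dwell: s stays 23.0000
seg 3 [304.2°–360°] uniform, h=9: θ=352.4° here. β=48.2, B=55.8. 9·48.2/55.8 = 7.7742 → s = 30.7742

30.7742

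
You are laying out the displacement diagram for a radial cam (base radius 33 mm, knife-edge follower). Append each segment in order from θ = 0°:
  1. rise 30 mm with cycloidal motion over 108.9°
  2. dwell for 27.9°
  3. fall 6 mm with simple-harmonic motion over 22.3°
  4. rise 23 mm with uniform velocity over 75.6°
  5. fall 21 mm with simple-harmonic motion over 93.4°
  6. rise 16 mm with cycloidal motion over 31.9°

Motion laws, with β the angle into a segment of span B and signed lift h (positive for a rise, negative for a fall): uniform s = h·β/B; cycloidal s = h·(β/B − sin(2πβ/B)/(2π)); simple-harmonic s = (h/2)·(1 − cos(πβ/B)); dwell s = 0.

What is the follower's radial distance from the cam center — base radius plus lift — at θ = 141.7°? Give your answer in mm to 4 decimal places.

seg 1 [0°–108.9°] cycloidal, h=30: full span → s += 30 → s = 30.0000
seg 2 [108.9°–136.8°] dwell: s stays 30.0000
seg 3 [136.8°–159.1°] simple-harmonic, h=-6: θ=141.7° here. β=4.9, B=22.3. -6/2·(1 − cos(π·0.2197)) = -0.6868 → s = 29.3132
radial distance = base radius + s = 33 + 29.3132 = 62.3132

62.3132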